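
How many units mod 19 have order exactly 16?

0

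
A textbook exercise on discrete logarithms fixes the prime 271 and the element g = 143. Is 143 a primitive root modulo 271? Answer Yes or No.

φ(271) = 271 − 1 = 270 = 2 · 3^3 · 5.
Test 143^(270/q) mod 271 for each prime factor q of 270:
143^135 ≡ 270 (mod 271)  [q = 2: ≢ 1 ✓]
143^90 ≡ 242 (mod 271)  [q = 3: ≢ 1 ✓]
143^54 ≡ 187 (mod 271)  [q = 5: ≢ 1 ✓]
None equal 1, so ord_271(143) = 270: 143 is a primitive root.

Yes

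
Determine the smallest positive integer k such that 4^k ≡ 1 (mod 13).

6

The order of 4 must divide φ(13) = 13 − 1 = 12 = 2^2 · 3.
Divisors of 12: 1, 2, 3, 4, 6, 12.
Evaluate successive powers at the divisors of 12:
4^1 ≡ 4 (mod 13)
4^2 ≡ 3 (mod 13)
4^3 ≡ 12 (mod 13)
4^4 ≡ 9 (mod 13)
4^6 ≡ 1 (mod 13) ✓
The smallest such exponent is 6, so the order of 4 is 6.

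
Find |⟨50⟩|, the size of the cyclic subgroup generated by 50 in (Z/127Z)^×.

Since 50 ∈ (Z/127Z)^×, its order divides φ(127) = 127 − 1 = 126 = 2 · 3^2 · 7.
Divisors of 126: 1, 2, 3, 6, 7, 9, 14, 18, 21, 42, 63, 126.
Evaluate successive powers at the divisors of 126:
50^1 ≡ 50 (mod 127)
50^2 ≡ 87 (mod 127)
50^3 ≡ 32 (mod 127)
50^6 ≡ 8 (mod 127)
50^7 ≡ 19 (mod 127)
50^9 ≡ 2 (mod 127)
50^14 ≡ 107 (mod 127)
50^18 ≡ 4 (mod 127)
50^21 ≡ 1 (mod 127) ✓
Therefore the multiplicative order of 50 modulo 127 is 21.

21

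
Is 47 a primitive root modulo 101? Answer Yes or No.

No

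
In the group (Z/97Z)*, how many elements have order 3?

2

φ(97) = 97 − 1 = 96 = 2^5 · 3.
(Z/97Z)^× is cyclic (|G| = 96); a cyclic group of order m has exactly φ(d) elements of each order d | m, and none otherwise.
3 | 96, and φ(3) = 3 − 1 = 2.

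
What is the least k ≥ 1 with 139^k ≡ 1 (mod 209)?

90

The order of 139 must divide φ(209) = φ(11·19) = (11−1)·(19−1) = 10·18 = 180 = 2^2 · 3^2 · 5.
Divisors of 180: 1, 2, 3, 4, 5, 6, 9, 10, 12, 15, 18, 20, 30, 36, 45, 60, 90, 180.
Test each divisor d:
139^1 ≡ 139 (mod 209)
139^2 ≡ 93 (mod 209)
139^3 ≡ 178 (mod 209)
139^4 ≡ 80 (mod 209)
139^5 ≡ 43 (mod 209)
139^6 ≡ 125 (mod 209)
139^9 ≡ 96 (mod 209)
139^10 ≡ 177 (mod 209)
139^12 ≡ 159 (mod 209)
139^15 ≡ 87 (mod 209)
139^18 ≡ 20 (mod 209)
139^20 ≡ 188 (mod 209)
139^30 ≡ 45 (mod 209)
139^36 ≡ 191 (mod 209)
139^45 ≡ 153 (mod 209)
139^60 ≡ 144 (mod 209)
139^90 ≡ 1 (mod 209) ✓
The smallest such exponent is 90, so the order of 139 is 90.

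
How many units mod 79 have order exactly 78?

φ(79) = 79 − 1 = 78 = 2 · 3 · 13.
Since (Z/79Z)^× is cyclic of order 78, the number of elements of order d is φ(d) when d | 78 and 0 otherwise.
78 = 2 · 3 · 13 divides 78, and φ(78) = 24.

24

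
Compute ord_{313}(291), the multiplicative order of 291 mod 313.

156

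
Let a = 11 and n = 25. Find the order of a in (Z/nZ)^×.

5

The order of 11 must divide φ(25) = φ(5^2) = 5·(5−1) = 20 = 2^2 · 5.
Divisors of 20: 1, 2, 4, 5, 10, 20.
Test each divisor d:
11^1 ≡ 11 (mod 25)
11^2 ≡ 21 (mod 25)
11^4 ≡ 16 (mod 25)
11^5 ≡ 1 (mod 25) ✓
Hence ord(11) = 5.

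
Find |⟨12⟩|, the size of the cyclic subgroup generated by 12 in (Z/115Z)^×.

44

Since 12 ∈ (Z/115Z)^×, its order divides φ(115) = φ(5·23) = (5−1)·(23−1) = 4·22 = 88 = 2^3 · 11.
Divisors of 88: 1, 2, 4, 8, 11, 22, 44, 88.
Evaluate successive powers at the divisors of 88:
12^1 ≡ 12 (mod 115)
12^2 ≡ 29 (mod 115)
12^4 ≡ 36 (mod 115)
12^8 ≡ 31 (mod 115)
12^11 ≡ 93 (mod 115)
12^22 ≡ 24 (mod 115)
12^44 ≡ 1 (mod 115) ✓
So ord_115(12) = 44.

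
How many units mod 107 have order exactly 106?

φ(107) = 107 − 1 = 106 = 2 · 53.
Since (Z/107Z)^× is cyclic of order 106, the number of elements of order d is φ(d) when d | 106 and 0 otherwise.
106 = 2 · 53 divides 106, and φ(106) = 52.

52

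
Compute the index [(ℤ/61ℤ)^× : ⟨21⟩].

Since 21 ∈ (Z/61Z)^×, its order divides φ(61) = 61 − 1 = 60 = 2^2 · 3 · 5.
Divisors of 60: 1, 2, 3, 4, 5, 6, 10, 12, 15, 20, 30, 60.
Check 21^d mod 61 for each divisor in increasing order:
21^1 ≡ 21
21^2 ≡ 14
21^3 ≡ 50
21^4 ≡ 13
21^5 ≡ 29
21^6 ≡ 60
21^10 ≡ 48
21^12 ≡ 1
So ord_61(21) = 12, hence |⟨21⟩| = 12.
[(Z/61Z)^× : ⟨21⟩] = 60/12 = 5.

5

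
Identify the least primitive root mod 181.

2

φ(181) = 181 − 1 = 180 = 2^2 · 3^2 · 5.
g is a primitive root iff g^(180/q) ≢ 1 (mod 181) for each prime q ∈ {2, 3, 5}.
g = 2: 2^90 ≡ 180; 2^60 ≡ 48; 2^36 ≡ 59 — none is 1, so 2 is a primitive root.
The smallest primitive root modulo 181 is 2.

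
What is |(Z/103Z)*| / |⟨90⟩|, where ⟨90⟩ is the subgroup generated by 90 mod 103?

3

Since 90 ∈ (Z/103Z)^×, its order divides φ(103) = 103 − 1 = 102 = 2 · 3 · 17.
Divisors of 102: 1, 2, 3, 6, 17, 34, 51, 102.
Test each divisor d:
90^1 ≡ 90
90^2 ≡ 66
90^3 ≡ 69
90^6 ≡ 23
90^17 ≡ 102
90^34 ≡ 1
Thus |⟨90⟩| = ord(90) = 34.
Index = |(Z/103Z)^×| / |⟨90⟩| = 102 / 34 = 3.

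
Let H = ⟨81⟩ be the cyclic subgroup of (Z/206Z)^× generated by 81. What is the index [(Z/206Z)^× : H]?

6

ord(81) | φ(206) = φ(2)·φ(103) = 1·102 = 102 = 2 · 3 · 17.
Divisors of 102: 1, 2, 3, 6, 17, 34, 51, 102.
Test each divisor d:
81^1 ≡ 81 (mod 206)
81^2 ≡ 175 (mod 206)
81^3 ≡ 167 (mod 206)
81^6 ≡ 79 (mod 206)
81^17 ≡ 1 (mod 206) ✓
The order of 81 is 17, so the subgroup it generates has 17 elements.
Index = |(Z/206Z)^×| / |⟨81⟩| = 102 / 17 = 6.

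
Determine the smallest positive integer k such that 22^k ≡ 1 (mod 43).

By Lagrange's theorem, ord_43(22) divides φ(43) = 43 − 1 = 42 = 2 · 3 · 7.
Divisors of 42: 1, 2, 3, 6, 7, 14, 21, 42.
Compute 22^d (mod 43) for the divisors d until we hit 1:
22^1 ≡ 22 (mod 43)
22^2 ≡ 11 (mod 43)
22^3 ≡ 27 (mod 43)
22^6 ≡ 41 (mod 43)
22^7 ≡ 42 (mod 43)
22^14 ≡ 1 (mod 43) ✓
Hence ord(22) = 14.

14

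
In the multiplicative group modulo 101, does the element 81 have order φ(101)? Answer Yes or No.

φ(101) = 101 − 1 = 100 = 2^2 · 5^2.
Test 81^(100/q) mod 101 for each prime factor q of 100:
81^50 ≡ 1 (mod 101)  [q = 2: ≡ 1 ✗]
81^20 ≡ 95 (mod 101)  [q = 5: ≢ 1 ✓]
Since 81^50 ≡ 1, the order of 81 divides 50 < 100, so 81 is not a primitive root.

No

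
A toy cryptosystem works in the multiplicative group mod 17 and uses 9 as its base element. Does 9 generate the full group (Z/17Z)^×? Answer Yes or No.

No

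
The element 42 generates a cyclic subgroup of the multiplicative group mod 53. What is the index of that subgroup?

The order of 42 must divide φ(53) = 53 − 1 = 52 = 2^2 · 13.
Divisors of 52: 1, 2, 4, 13, 26, 52.
Compute 42^d (mod 53) for the divisors d until we hit 1:
42^1 ≡ 42
42^2 ≡ 15
42^4 ≡ 13
42^13 ≡ 1
Thus |⟨42⟩| = ord(42) = 13.
[(Z/53Z)^× : ⟨42⟩] = 52/13 = 4.

4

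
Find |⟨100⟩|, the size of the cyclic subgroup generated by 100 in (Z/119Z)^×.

24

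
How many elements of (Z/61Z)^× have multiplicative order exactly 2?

φ(61) = 61 − 1 = 60 = 2^2 · 3 · 5.
Since (Z/61Z)^× is cyclic of order 60, the number of elements of order d is φ(d) when d | 60 and 0 otherwise.
2 | 60, and φ(2) = 2 − 1 = 1.

1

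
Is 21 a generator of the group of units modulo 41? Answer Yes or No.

φ(41) = 41 − 1 = 40 = 2^3 · 5.
21 is a primitive root mod 41 iff 21^(φ(41)/q) ≢ 1 for every prime q | φ(41), i.e. q ∈ {2, 5}.
21^20 ≡ 1 (mod 41)  [q = 2: ≡ 1 ✗]
21^8 ≡ 37 (mod 41)  [q = 5: ≢ 1 ✓]
The check at q = 2 fails, so 21 generates a proper subgroup.

No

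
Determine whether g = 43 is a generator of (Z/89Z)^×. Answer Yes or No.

Yes

φ(89) = 89 − 1 = 88 = 2^3 · 11.
It suffices to check that the order of 43 is not a proper divisor of 88: compute 43^(88/q) for q ∈ {2, 11}.
43^44 ≡ 88 (mod 89)  [q = 2: ≢ 1 ✓]
43^8 ≡ 67 (mod 89)  [q = 11: ≢ 1 ✓]
None equal 1, so ord_89(43) = 88: 43 is a primitive root.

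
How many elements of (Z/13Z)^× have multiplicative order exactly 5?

0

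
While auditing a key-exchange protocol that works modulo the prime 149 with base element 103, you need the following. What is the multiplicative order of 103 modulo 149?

By Lagrange's theorem, ord_149(103) divides φ(149) = 149 − 1 = 148 = 2^2 · 37.
Divisors of 148: 1, 2, 4, 37, 74, 148.
Compute 103^d (mod 149) for the divisors d until we hit 1:
103^1 ≡ 103 (mod 149)
103^2 ≡ 30 (mod 149)
103^4 ≡ 6 (mod 149)
103^37 ≡ 148 (mod 149)
103^74 ≡ 1 (mod 149) ✓
Hence ord(103) = 74.

74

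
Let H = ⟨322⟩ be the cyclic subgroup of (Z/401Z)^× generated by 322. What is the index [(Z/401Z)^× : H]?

By Lagrange's theorem, ord_401(322) divides φ(401) = 401 − 1 = 400 = 2^4 · 5^2.
Divisors of 400: 1, 2, 4, 5, 8, 10, 16, 20, 25, 40, 50, 80, 100, 200, 400.
Check 322^d mod 401 for each divisor in increasing order:
322^1 ≡ 322
322^2 ≡ 226
322^4 ≡ 149
322^5 ≡ 259
322^8 ≡ 146
322^10 ≡ 114
322^16 ≡ 63
322^20 ≡ 164
322^25 ≡ 371
322^40 ≡ 29
322^50 ≡ 98
322^80 ≡ 39
322^100 ≡ 381
322^200 ≡ 400
322^400 ≡ 1
So ord_401(322) = 400, hence |⟨322⟩| = 400.
[(Z/401Z)^× : ⟨322⟩] = 400/400 = 1.

1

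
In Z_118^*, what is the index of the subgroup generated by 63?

2

ord(63) | φ(118) = φ(2)·φ(59) = 1·58 = 58 = 2 · 29.
Divisors of 58: 1, 2, 29, 58.
Check 63^d mod 118 for each divisor in increasing order:
63^1 ≡ 63 (mod 118)
63^2 ≡ 75 (mod 118)
63^29 ≡ 1 (mod 118) ✓
The order of 63 is 29, so the subgroup it generates has 29 elements.
[(Z/118Z)^× : ⟨63⟩] = 58/29 = 2.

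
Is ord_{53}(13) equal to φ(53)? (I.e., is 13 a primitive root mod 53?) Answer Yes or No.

φ(53) = 53 − 1 = 52 = 2^2 · 13.
Test 13^(52/q) mod 53 for each prime factor q of 52:
13^26 ≡ 1 (mod 53)  [q = 2: ≡ 1 ✗]
13^4 ≡ 47 (mod 53)  [q = 13: ≢ 1 ✓]
Since 13^26 ≡ 1, the order of 13 divides 26 < 52, so 13 is not a primitive root.

No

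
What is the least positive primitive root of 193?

5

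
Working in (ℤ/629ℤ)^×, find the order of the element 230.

Since 230 ∈ (Z/629Z)^×, its order divides φ(629) = φ(17·37) = (17−1)·(37−1) = 16·36 = 576 = 2^6 · 3^2.
Divisors of 576: 1, 2, 3, 4, 6, 8, 9, 12, 16, 18, 24, 32, 36, 48, 64, 72, 96, 144, 192, 288, 576.
Test each divisor d:
230^1 ≡ 230 (mod 629)
230^2 ≡ 64 (mod 629)
230^3 ≡ 253 (mod 629)
230^4 ≡ 322 (mod 629)
230^6 ≡ 480 (mod 629)
230^8 ≡ 528 (mod 629)
230^9 ≡ 43 (mod 629)
230^12 ≡ 186 (mod 629)
230^16 ≡ 137 (mod 629)
230^18 ≡ 591 (mod 629)
230^24 ≡ 1 (mod 629) ✓
So ord_629(230) = 24.

24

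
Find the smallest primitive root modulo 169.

2

φ(169) = φ(13^2) = 13·(13−1) = 156 = 2^2 · 3 · 13.
g is a primitive root iff g^(156/q) ≢ 1 (mod 169) for each prime q ∈ {2, 3, 13}.
g = 2: 2^78 ≡ 168; 2^52 ≡ 146; 2^12 ≡ 40 — none is 1, so 2 is a primitive root.
Hence the least primitive root of 169 is 2.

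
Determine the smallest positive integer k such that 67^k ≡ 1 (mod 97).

32

The order of 67 must divide φ(97) = 97 − 1 = 96 = 2^5 · 3.
Divisors of 96: 1, 2, 3, 4, 6, 8, 12, 16, 24, 32, 48, 96.
Compute 67^d (mod 97) for the divisors d until we hit 1:
67^1 ≡ 67 (mod 97)
67^2 ≡ 27 (mod 97)
67^3 ≡ 63 (mod 97)
67^4 ≡ 50 (mod 97)
67^6 ≡ 89 (mod 97)
67^8 ≡ 75 (mod 97)
67^12 ≡ 64 (mod 97)
67^16 ≡ 96 (mod 97)
67^24 ≡ 22 (mod 97)
67^32 ≡ 1 (mod 97) ✓
Hence ord(67) = 32.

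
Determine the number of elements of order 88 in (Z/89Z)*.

40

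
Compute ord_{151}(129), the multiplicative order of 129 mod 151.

By Lagrange's theorem, ord_151(129) divides φ(151) = 151 − 1 = 150 = 2 · 3 · 5^2.
Divisors of 150: 1, 2, 3, 5, 6, 10, 15, 25, 30, 50, 75, 150.
Evaluate successive powers at the divisors of 150:
129^1 ≡ 129 (mod 151)
129^2 ≡ 31 (mod 151)
129^3 ≡ 73 (mod 151)
129^5 ≡ 149 (mod 151)
129^6 ≡ 44 (mod 151)
129^10 ≡ 4 (mod 151)
129^15 ≡ 143 (mod 151)
129^25 ≡ 119 (mod 151)
129^30 ≡ 64 (mod 151)
129^50 ≡ 118 (mod 151)
129^75 ≡ 150 (mod 151)
129^150 ≡ 1 (mod 151) ✓
The smallest such exponent is 150, so the order of 129 is 150.

150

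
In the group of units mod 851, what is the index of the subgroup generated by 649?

2

ord(649) | φ(851) = φ(23·37) = (23−1)·(37−1) = 22·36 = 792 = 2^3 · 3^2 · 11.
Divisors of 792: 1, 2, 3, 4, 6, 8, 9, 11, 12, 18, 22, 24, 33, 36, 44, 66, 72, 88, 99, 132, 198, 264, 396, 792.
Evaluate successive powers at the divisors of 792:
649^1 ≡ 649
649^2 ≡ 807
649^3 ≡ 378
649^4 ≡ 234
649^6 ≡ 767
649^8 ≡ 292
649^9 ≡ 586
649^11 ≡ 597
649^12 ≡ 248
649^18 ≡ 443
649^22 ≡ 691
649^24 ≡ 232
649^33 ≡ 643
649^36 ≡ 519
649^44 ≡ 70
649^66 ≡ 714
649^72 ≡ 445
649^88 ≡ 645
649^99 ≡ 413
649^132 ≡ 47
649^198 ≡ 369
649^264 ≡ 507
649^396 ≡ 1
So ord_851(649) = 396, hence |⟨649⟩| = 396.
[(Z/851Z)^× : ⟨649⟩] = 792/396 = 2.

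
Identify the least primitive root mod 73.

φ(73) = 73 − 1 = 72 = 2^3 · 3^2.
g is a primitive root iff g^(72/q) ≢ 1 (mod 73) for each prime q ∈ {2, 3}.
g = 2: 2^36 ≡ 1 — hits 1, so not a primitive root.
g = 3: 3^36 ≡ 1 — hits 1, so not a primitive root.
g = 4: 4^36 ≡ 1 — hits 1, so not a primitive root.
g = 5: 5^36 ≡ 72; 5^24 ≡ 8 — none is 1, so 5 is a primitive root.
Hence the least primitive root of 73 is 5.

5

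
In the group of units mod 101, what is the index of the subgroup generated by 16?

4

The order of 16 must divide φ(101) = 101 − 1 = 100 = 2^2 · 5^2.
Divisors of 100: 1, 2, 4, 5, 10, 20, 25, 50, 100.
Compute 16^d (mod 101) for the divisors d until we hit 1:
16^1 ≡ 16 (mod 101)
16^2 ≡ 54 (mod 101)
16^4 ≡ 88 (mod 101)
16^5 ≡ 95 (mod 101)
16^10 ≡ 36 (mod 101)
16^20 ≡ 84 (mod 101)
16^25 ≡ 1 (mod 101) ✓
The order of 16 is 25, so the subgroup it generates has 25 elements.
[(Z/101Z)^× : ⟨16⟩] = 100/25 = 4.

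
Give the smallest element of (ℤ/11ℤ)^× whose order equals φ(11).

φ(11) = 11 − 1 = 10 = 2 · 5.
Test candidates g = 2, 3, … against the prime factors q ∈ {2, 5} of φ(11): g is a generator iff g^(10/q) ≢ 1 for every such q.
g = 2: 2^5 ≡ 10; 2^2 ≡ 4 — none is 1, so 2 is a primitive root.
The smallest primitive root modulo 11 is 2.

2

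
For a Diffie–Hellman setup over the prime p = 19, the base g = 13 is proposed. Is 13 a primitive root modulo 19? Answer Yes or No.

Yes

φ(19) = 19 − 1 = 18 = 2 · 3^2.
An element g generates (Z/19Z)^× iff g^(18/q) ≢ 1 (mod 19) for each prime q ∈ {2, 3}.
13^9 ≡ 18 (mod 19)  [q = 2: ≢ 1 ✓]
13^6 ≡ 11 (mod 19)  [q = 3: ≢ 1 ✓]
Every test exponent gives a nontrivial residue, hence 13 generates the full group.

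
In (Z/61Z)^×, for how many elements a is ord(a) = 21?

0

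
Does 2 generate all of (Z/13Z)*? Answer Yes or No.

Yes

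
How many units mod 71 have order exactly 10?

4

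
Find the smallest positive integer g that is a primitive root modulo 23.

φ(23) = 23 − 1 = 22 = 2 · 11.
g is a primitive root iff g^(22/q) ≢ 1 (mod 23) for each prime q ∈ {2, 11}.
g = 2: 2^11 ≡ 1 — hits 1, so not a primitive root.
g = 3: 3^11 ≡ 1 — hits 1, so not a primitive root.
g = 4: 4^11 ≡ 1 — hits 1, so not a primitive root.
g = 5: 5^11 ≡ 22; 5^2 ≡ 2 — none is 1, so 5 is a primitive root.
Hence the least primitive root of 23 is 5.

5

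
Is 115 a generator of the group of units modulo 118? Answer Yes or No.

φ(118) = φ(2)·φ(59) = 1·58 = 58 = 2 · 29.
An element g generates (Z/118Z)^× iff g^(58/q) ≢ 1 (mod 118) for each prime q ∈ {2, 29}.
115^29 ≡ 117 (mod 118)  [q = 2: ≢ 1 ✓]
115^2 ≡ 9 (mod 118)  [q = 29: ≢ 1 ✓]
None equal 1, so ord_118(115) = 58: 115 is a primitive root.

Yes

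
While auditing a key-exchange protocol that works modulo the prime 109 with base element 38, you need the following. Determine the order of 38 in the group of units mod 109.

9

ord(38) | φ(109) = 109 − 1 = 108 = 2^2 · 3^3.
Divisors of 108: 1, 2, 3, 4, 6, 9, 12, 18, 27, 36, 54, 108.
Evaluate successive powers at the divisors of 108:
38^1 ≡ 38 (mod 109)
38^2 ≡ 27 (mod 109)
38^3 ≡ 45 (mod 109)
38^4 ≡ 75 (mod 109)
38^6 ≡ 63 (mod 109)
38^9 ≡ 1 (mod 109) ✓
The smallest such exponent is 9, so the order of 38 is 9.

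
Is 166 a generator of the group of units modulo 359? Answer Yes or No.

φ(359) = 359 − 1 = 358 = 2 · 179.
166 is a primitive root mod 359 iff 166^(φ(359)/q) ≢ 1 for every prime q | φ(359), i.e. q ∈ {2, 179}.
166^179 ≡ 358 (mod 359)  [q = 2: ≢ 1 ✓]
166^2 ≡ 272 (mod 359)  [q = 179: ≢ 1 ✓]
None equal 1, so ord_359(166) = 358: 166 is a primitive root.

Yes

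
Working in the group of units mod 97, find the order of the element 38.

By Lagrange's theorem, ord_97(38) divides φ(97) = 97 − 1 = 96 = 2^5 · 3.
Divisors of 96: 1, 2, 3, 4, 6, 8, 12, 16, 24, 32, 48, 96.
Test each divisor d:
38^1 ≡ 38 (mod 97)
38^2 ≡ 86 (mod 97)
38^3 ≡ 67 (mod 97)
38^4 ≡ 24 (mod 97)
38^6 ≡ 27 (mod 97)
38^8 ≡ 91 (mod 97)
38^12 ≡ 50 (mod 97)
38^16 ≡ 36 (mod 97)
38^24 ≡ 75 (mod 97)
38^32 ≡ 35 (mod 97)
38^48 ≡ 96 (mod 97)
38^96 ≡ 1 (mod 97) ✓
So ord_97(38) = 96.

96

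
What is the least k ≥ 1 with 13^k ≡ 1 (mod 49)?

ord(13) | φ(49) = φ(7^2) = 7·(7−1) = 42 = 2 · 3 · 7.
Divisors of 42: 1, 2, 3, 6, 7, 14, 21, 42.
Compute 13^d (mod 49) for the divisors d until we hit 1:
13^1 ≡ 13 (mod 49)
13^2 ≡ 22 (mod 49)
13^3 ≡ 41 (mod 49)
13^6 ≡ 15 (mod 49)
13^7 ≡ 48 (mod 49)
13^14 ≡ 1 (mod 49) ✓
Therefore the multiplicative order of 13 modulo 49 is 14.

14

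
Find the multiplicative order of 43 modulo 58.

28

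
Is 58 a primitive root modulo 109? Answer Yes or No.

Yes

φ(109) = 109 − 1 = 108 = 2^2 · 3^3.
58 is a primitive root mod 109 iff 58^(φ(109)/q) ≢ 1 for every prime q | φ(109), i.e. q ∈ {2, 3}.
58^54 ≡ 108 (mod 109)  [q = 2: ≢ 1 ✓]
58^36 ≡ 63 (mod 109)  [q = 3: ≢ 1 ✓]
Every test exponent gives a nontrivial residue, hence 58 generates the full group.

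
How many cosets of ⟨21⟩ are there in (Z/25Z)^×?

4

ord(21) | φ(25) = φ(5^2) = 5·(5−1) = 20 = 2^2 · 5.
Divisors of 20: 1, 2, 4, 5, 10, 20.
Compute 21^d (mod 25) for the divisors d until we hit 1:
21^1 ≡ 21 (mod 25)
21^2 ≡ 16 (mod 25)
21^4 ≡ 6 (mod 25)
21^5 ≡ 1 (mod 25) ✓
So ord_25(21) = 5, hence |⟨21⟩| = 5.
[(Z/25Z)^× : ⟨21⟩] = 20/5 = 4.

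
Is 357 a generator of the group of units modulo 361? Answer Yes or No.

φ(361) = φ(19^2) = 19·(19−1) = 342 = 2 · 3^2 · 19.
It suffices to check that the order of 357 is not a proper divisor of 342: compute 357^(342/q) for q ∈ {2, 3, 19}.
357^171 ≡ 360 (mod 361)  [q = 2: ≢ 1 ✓]
357^114 ≡ 68 (mod 361)  [q = 3: ≢ 1 ✓]
357^18 ≡ 115 (mod 361)  [q = 19: ≢ 1 ✓]
All checks pass, so 357 has order 342 and is a primitive root modulo 361.

Yes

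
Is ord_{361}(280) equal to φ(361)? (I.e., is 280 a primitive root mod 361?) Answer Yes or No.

Yes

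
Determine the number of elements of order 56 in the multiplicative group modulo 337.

24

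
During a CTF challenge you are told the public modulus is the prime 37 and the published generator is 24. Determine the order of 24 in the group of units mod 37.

By Lagrange's theorem, ord_37(24) divides φ(37) = 37 − 1 = 36 = 2^2 · 3^2.
Divisors of 36: 1, 2, 3, 4, 6, 9, 12, 18, 36.
Check 24^d mod 37 for each divisor in increasing order:
24^1 ≡ 24 (mod 37)
24^2 ≡ 21 (mod 37)
24^3 ≡ 23 (mod 37)
24^4 ≡ 34 (mod 37)
24^6 ≡ 11 (mod 37)
24^9 ≡ 31 (mod 37)
24^12 ≡ 10 (mod 37)
24^18 ≡ 36 (mod 37)
24^36 ≡ 1 (mod 37) ✓
Hence ord(24) = 36.

36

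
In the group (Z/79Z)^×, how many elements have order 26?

12

φ(79) = 79 − 1 = 78 = 2 · 3 · 13.
In a cyclic group of order 78, there are φ(d) elements of order d for each divisor d of 78, and zero for non-divisors.
26 = 2 · 13 divides 78, and φ(26) = 12.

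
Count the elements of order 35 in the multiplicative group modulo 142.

24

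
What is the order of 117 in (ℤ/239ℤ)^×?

238

ord(117) | φ(239) = 239 − 1 = 238 = 2 · 7 · 17.
Divisors of 238: 1, 2, 7, 14, 17, 34, 119, 238.
Evaluate successive powers at the divisors of 238:
117^1 ≡ 117 (mod 239)
117^2 ≡ 66 (mod 239)
117^7 ≡ 172 (mod 239)
117^14 ≡ 187 (mod 239)
117^17 ≡ 215 (mod 239)
117^34 ≡ 98 (mod 239)
117^119 ≡ 238 (mod 239)
117^238 ≡ 1 (mod 239) ✓
The smallest such exponent is 238, so the order of 117 is 238.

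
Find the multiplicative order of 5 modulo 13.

4

ord(5) | φ(13) = 13 − 1 = 12 = 2^2 · 3.
Divisors of 12: 1, 2, 3, 4, 6, 12.
Test each divisor d:
5^1 ≡ 5 (mod 13)
5^2 ≡ 12 (mod 13)
5^3 ≡ 8 (mod 13)
5^4 ≡ 1 (mod 13) ✓
The smallest such exponent is 4, so the order of 5 is 4.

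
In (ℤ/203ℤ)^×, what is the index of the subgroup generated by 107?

By Lagrange's theorem, ord_203(107) divides φ(203) = φ(7·29) = (7−1)·(29−1) = 6·28 = 168 = 2^3 · 3 · 7.
Divisors of 168: 1, 2, 3, 4, 6, 7, 8, 12, 14, 21, 24, 28, 42, 56, 84, 168.
Evaluate successive powers at the divisors of 168:
107^1 ≡ 107
107^2 ≡ 81
107^3 ≡ 141
107^4 ≡ 65
107^6 ≡ 190
107^7 ≡ 30
107^8 ≡ 165
107^12 ≡ 169
107^14 ≡ 88
107^21 ≡ 1
Thus |⟨107⟩| = ord(107) = 21.
Index = |(Z/203Z)^×| / |⟨107⟩| = 168 / 21 = 8.

8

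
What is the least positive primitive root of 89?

3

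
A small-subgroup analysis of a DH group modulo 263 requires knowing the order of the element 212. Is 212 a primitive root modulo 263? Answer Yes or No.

φ(263) = 263 − 1 = 262 = 2 · 131.
An element g generates (Z/263Z)^× iff g^(262/q) ≢ 1 (mod 263) for each prime q ∈ {2, 131}.
212^131 ≡ 262 (mod 263)  [q = 2: ≢ 1 ✓]
212^2 ≡ 234 (mod 263)  [q = 131: ≢ 1 ✓]
All checks pass, so 212 has order 262 and is a primitive root modulo 263.

Yes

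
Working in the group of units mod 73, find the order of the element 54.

36

The order of 54 must divide φ(73) = 73 − 1 = 72 = 2^3 · 3^2.
Divisors of 72: 1, 2, 3, 4, 6, 8, 9, 12, 18, 24, 36, 72.
Compute 54^d (mod 73) for the divisors d until we hit 1:
54^1 ≡ 54
54^2 ≡ 69
54^3 ≡ 3
54^4 ≡ 16
54^6 ≡ 9
54^8 ≡ 37
54^9 ≡ 27
54^12 ≡ 8
54^18 ≡ 72
54^24 ≡ 64
54^36 ≡ 1
Therefore the multiplicative order of 54 modulo 73 is 36.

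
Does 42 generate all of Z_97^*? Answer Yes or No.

No

φ(97) = 97 − 1 = 96 = 2^5 · 3.
An element g generates (Z/97Z)^× iff g^(96/q) ≢ 1 (mod 97) for each prime q ∈ {2, 3}.
42^48 ≡ 96 (mod 97)  [q = 2: ≢ 1 ✓]
42^32 ≡ 1 (mod 97)  [q = 3: ≡ 1 ✗]
Since 42^32 ≡ 1, the order of 42 divides 32 < 96, so 42 is not a primitive root.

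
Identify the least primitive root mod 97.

φ(97) = 97 − 1 = 96 = 2^5 · 3.
g is a primitive root iff g^(96/q) ≢ 1 (mod 97) for each prime q ∈ {2, 3}.
g = 2: 2^48 ≡ 1 — hits 1, so not a primitive root.
g = 3: 3^48 ≡ 1 — hits 1, so not a primitive root.
g = 4: 4^48 ≡ 1 — hits 1, so not a primitive root.
g = 5: 5^48 ≡ 96; 5^32 ≡ 35 — none is 1, so 5 is a primitive root.
The smallest primitive root modulo 97 is 5.

5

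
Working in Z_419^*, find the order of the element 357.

418

ord(357) | φ(419) = 419 − 1 = 418 = 2 · 11 · 19.
Divisors of 418: 1, 2, 11, 19, 22, 38, 209, 418.
Evaluate successive powers at the divisors of 418:
357^1 ≡ 357 (mod 419)
357^2 ≡ 73 (mod 419)
357^11 ≡ 90 (mod 419)
357^19 ≡ 350 (mod 419)
357^22 ≡ 139 (mod 419)
357^38 ≡ 152 (mod 419)
357^209 ≡ 418 (mod 419)
357^418 ≡ 1 (mod 419) ✓
The smallest such exponent is 418, so the order of 357 is 418.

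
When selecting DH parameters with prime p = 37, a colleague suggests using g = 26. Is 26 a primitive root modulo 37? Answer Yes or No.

No

φ(37) = 37 − 1 = 36 = 2^2 · 3^2.
An element g generates (Z/37Z)^× iff g^(36/q) ≢ 1 (mod 37) for each prime q ∈ {2, 3}.
26^18 ≡ 1 (mod 37)  [q = 2: ≡ 1 ✗]
26^12 ≡ 1 (mod 37)  [q = 3: ≡ 1 ✗]
Since 26^18 ≡ 1, the order of 26 divides 18 < 36, so 26 is not a primitive root.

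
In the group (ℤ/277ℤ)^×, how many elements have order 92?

φ(277) = 277 − 1 = 276 = 2^2 · 3 · 23.
(Z/277Z)^× is cyclic (|G| = 276); a cyclic group of order m has exactly φ(d) elements of each order d | m, and none otherwise.
92 = 2^2 · 23 divides 276, and φ(92) = 44.

44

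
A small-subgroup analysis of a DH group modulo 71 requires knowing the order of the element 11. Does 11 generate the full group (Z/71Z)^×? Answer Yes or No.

φ(71) = 71 − 1 = 70 = 2 · 5 · 7.
11 is a primitive root mod 71 iff 11^(φ(71)/q) ≢ 1 for every prime q | φ(71), i.e. q ∈ {2, 5, 7}.
11^35 ≡ 70 (mod 71)  [q = 2: ≢ 1 ✓]
11^14 ≡ 54 (mod 71)  [q = 5: ≢ 1 ✓]
11^10 ≡ 32 (mod 71)  [q = 7: ≢ 1 ✓]
Every test exponent gives a nontrivial residue, hence 11 generates the full group.

Yes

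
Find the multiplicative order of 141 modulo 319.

35

ord(141) | φ(319) = φ(11·29) = (11−1)·(29−1) = 10·28 = 280 = 2^3 · 5 · 7.
Divisors of 280: 1, 2, 4, 5, 7, 8, 10, 14, 20, 28, 35, 40, 56, 70, 140, 280.
Compute 141^d (mod 319) for the divisors d until we hit 1:
141^1 ≡ 141 (mod 319)
141^2 ≡ 103 (mod 319)
141^4 ≡ 82 (mod 319)
141^5 ≡ 78 (mod 319)
141^7 ≡ 59 (mod 319)
141^8 ≡ 25 (mod 319)
141^10 ≡ 23 (mod 319)
141^14 ≡ 291 (mod 319)
141^20 ≡ 210 (mod 319)
141^28 ≡ 146 (mod 319)
141^35 ≡ 1 (mod 319) ✓
So ord_319(141) = 35.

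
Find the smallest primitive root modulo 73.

5

φ(73) = 73 − 1 = 72 = 2^3 · 3^2.
Test candidates g = 2, 3, … against the prime factors q ∈ {2, 3} of φ(73): g is a generator iff g^(72/q) ≢ 1 for every such q.
g = 2: 2^36 ≡ 1 — hits 1, so not a primitive root.
g = 3: 3^36 ≡ 1 — hits 1, so not a primitive root.
g = 4: 4^36 ≡ 1 — hits 1, so not a primitive root.
g = 5: 5^36 ≡ 72; 5^24 ≡ 8 — none is 1, so 5 is a primitive root.
The smallest primitive root modulo 73 is 5.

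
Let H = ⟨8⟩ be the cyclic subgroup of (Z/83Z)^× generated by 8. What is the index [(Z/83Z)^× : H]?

1

The order of 8 must divide φ(83) = 83 − 1 = 82 = 2 · 41.
Divisors of 82: 1, 2, 41, 82.
Compute 8^d (mod 83) for the divisors d until we hit 1:
8^1 ≡ 8 (mod 83)
8^2 ≡ 64 (mod 83)
8^41 ≡ 82 (mod 83)
8^82 ≡ 1 (mod 83) ✓
So ord_83(8) = 82, hence |⟨8⟩| = 82.
The index is φ(83) / ord(8) = 82 / 82 = 1.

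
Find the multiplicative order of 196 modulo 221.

By Lagrange's theorem, ord_221(196) divides φ(221) = φ(13·17) = (13−1)·(17−1) = 12·16 = 192 = 2^6 · 3.
Divisors of 192: 1, 2, 3, 4, 6, 8, 12, 16, 24, 32, 48, 64, 96, 192.
Check 196^d mod 221 for each divisor in increasing order:
196^1 ≡ 196 (mod 221)
196^2 ≡ 183 (mod 221)
196^3 ≡ 66 (mod 221)
196^4 ≡ 118 (mod 221)
196^6 ≡ 157 (mod 221)
196^8 ≡ 1 (mod 221) ✓
Therefore the multiplicative order of 196 modulo 221 is 8.

8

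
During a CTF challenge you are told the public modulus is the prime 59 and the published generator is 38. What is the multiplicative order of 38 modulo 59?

The order of 38 must divide φ(59) = 59 − 1 = 58 = 2 · 29.
Divisors of 58: 1, 2, 29, 58.
Test each divisor d:
38^1 ≡ 38 (mod 59)
38^2 ≡ 28 (mod 59)
38^29 ≡ 58 (mod 59)
38^58 ≡ 1 (mod 59) ✓
So ord_59(38) = 58.

58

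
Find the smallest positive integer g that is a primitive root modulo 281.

3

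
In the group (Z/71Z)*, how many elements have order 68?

φ(71) = 71 − 1 = 70 = 2 · 5 · 7.
(Z/71Z)^× is cyclic (|G| = 70); a cyclic group of order m has exactly φ(d) elements of each order d | m, and none otherwise.
68 does not divide 70, so no element of (Z/71Z)^× has order 68.

0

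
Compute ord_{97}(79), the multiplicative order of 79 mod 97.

16

ord(79) | φ(97) = 97 − 1 = 96 = 2^5 · 3.
Divisors of 96: 1, 2, 3, 4, 6, 8, 12, 16, 24, 32, 48, 96.
Evaluate successive powers at the divisors of 96:
79^1 ≡ 79
79^2 ≡ 33
79^3 ≡ 85
79^4 ≡ 22
79^6 ≡ 47
79^8 ≡ 96
79^12 ≡ 75
79^16 ≡ 1
So ord_97(79) = 16.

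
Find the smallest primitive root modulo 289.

3

φ(289) = φ(17^2) = 17·(17−1) = 272 = 2^4 · 17.
Test candidates g = 2, 3, … against the prime factors q ∈ {2, 17} of φ(289): g is a generator iff g^(272/q) ≢ 1 for every such q.
g = 2: 2^136 ≡ 1 — hits 1, so not a primitive root.
g = 3: 3^136 ≡ 288; 3^16 ≡ 171 — none is 1, so 3 is a primitive root.
So 3 is the smallest generator of (Z/289Z)^×.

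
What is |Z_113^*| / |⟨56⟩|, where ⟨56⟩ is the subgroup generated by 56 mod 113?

4

By Lagrange's theorem, ord_113(56) divides φ(113) = 113 − 1 = 112 = 2^4 · 7.
Divisors of 112: 1, 2, 4, 7, 8, 14, 16, 28, 56, 112.
Compute 56^d (mod 113) for the divisors d until we hit 1:
56^1 ≡ 56 (mod 113)
56^2 ≡ 85 (mod 113)
56^4 ≡ 106 (mod 113)
56^7 ≡ 15 (mod 113)
56^8 ≡ 49 (mod 113)
56^14 ≡ 112 (mod 113)
56^16 ≡ 28 (mod 113)
56^28 ≡ 1 (mod 113) ✓
So ord_113(56) = 28, hence |⟨56⟩| = 28.
[(Z/113Z)^× : ⟨56⟩] = 112/28 = 4.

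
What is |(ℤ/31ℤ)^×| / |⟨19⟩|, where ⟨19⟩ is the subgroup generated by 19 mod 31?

2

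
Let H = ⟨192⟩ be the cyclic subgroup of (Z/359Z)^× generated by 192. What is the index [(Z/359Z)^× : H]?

2

The order of 192 must divide φ(359) = 359 − 1 = 358 = 2 · 179.
Divisors of 358: 1, 2, 179, 358.
Test each divisor d:
192^1 ≡ 192
192^2 ≡ 246
192^179 ≡ 1
So ord_359(192) = 179, hence |⟨192⟩| = 179.
[(Z/359Z)^× : ⟨192⟩] = 358/179 = 2.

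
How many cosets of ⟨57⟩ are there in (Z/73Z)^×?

By Lagrange's theorem, ord_73(57) divides φ(73) = 73 − 1 = 72 = 2^3 · 3^2.
Divisors of 72: 1, 2, 3, 4, 6, 8, 9, 12, 18, 24, 36, 72.
Evaluate successive powers at the divisors of 72:
57^1 ≡ 57 (mod 73)
57^2 ≡ 37 (mod 73)
57^3 ≡ 65 (mod 73)
57^4 ≡ 55 (mod 73)
57^6 ≡ 64 (mod 73)
57^8 ≡ 32 (mod 73)
57^9 ≡ 72 (mod 73)
57^12 ≡ 8 (mod 73)
57^18 ≡ 1 (mod 73) ✓
So ord_73(57) = 18, hence |⟨57⟩| = 18.
Index = |(Z/73Z)^×| / |⟨57⟩| = 72 / 18 = 4.

4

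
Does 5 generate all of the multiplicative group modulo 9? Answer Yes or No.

Yes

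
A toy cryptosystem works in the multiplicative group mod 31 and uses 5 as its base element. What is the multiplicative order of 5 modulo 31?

3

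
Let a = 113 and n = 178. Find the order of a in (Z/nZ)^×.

The order of 113 must divide φ(178) = φ(2)·φ(89) = 1·88 = 88 = 2^3 · 11.
Divisors of 88: 1, 2, 4, 8, 11, 22, 44, 88.
Test each divisor d:
113^1 ≡ 113 (mod 178)
113^2 ≡ 131 (mod 178)
113^4 ≡ 73 (mod 178)
113^8 ≡ 167 (mod 178)
113^11 ≡ 37 (mod 178)
113^22 ≡ 123 (mod 178)
113^44 ≡ 177 (mod 178)
113^88 ≡ 1 (mod 178) ✓
Hence ord(113) = 88.

88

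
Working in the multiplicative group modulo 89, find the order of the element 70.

88

Since 70 ∈ (Z/89Z)^×, its order divides φ(89) = 89 − 1 = 88 = 2^3 · 11.
Divisors of 88: 1, 2, 4, 8, 11, 22, 44, 88.
Test each divisor d:
70^1 ≡ 70 (mod 89)
70^2 ≡ 5 (mod 89)
70^4 ≡ 25 (mod 89)
70^8 ≡ 2 (mod 89)
70^11 ≡ 77 (mod 89)
70^22 ≡ 55 (mod 89)
70^44 ≡ 88 (mod 89)
70^88 ≡ 1 (mod 89) ✓
Hence ord(70) = 88.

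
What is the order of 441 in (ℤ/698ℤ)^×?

58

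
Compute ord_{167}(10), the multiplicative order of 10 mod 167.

166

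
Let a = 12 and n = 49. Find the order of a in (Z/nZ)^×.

42

Since 12 ∈ (Z/49Z)^×, its order divides φ(49) = φ(7^2) = 7·(7−1) = 42 = 2 · 3 · 7.
Divisors of 42: 1, 2, 3, 6, 7, 14, 21, 42.
Test each divisor d:
12^1 ≡ 12 (mod 49)
12^2 ≡ 46 (mod 49)
12^3 ≡ 13 (mod 49)
12^6 ≡ 22 (mod 49)
12^7 ≡ 19 (mod 49)
12^14 ≡ 18 (mod 49)
12^21 ≡ 48 (mod 49)
12^42 ≡ 1 (mod 49) ✓
Hence ord(12) = 42.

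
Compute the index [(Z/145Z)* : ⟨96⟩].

8

Since 96 ∈ (Z/145Z)^×, its order divides φ(145) = φ(5·29) = (5−1)·(29−1) = 4·28 = 112 = 2^4 · 7.
Divisors of 112: 1, 2, 4, 7, 8, 14, 16, 28, 56, 112.
Test each divisor d:
96^1 ≡ 96 (mod 145)
96^2 ≡ 81 (mod 145)
96^4 ≡ 36 (mod 145)
96^7 ≡ 86 (mod 145)
96^8 ≡ 136 (mod 145)
96^14 ≡ 1 (mod 145) ✓
Thus |⟨96⟩| = ord(96) = 14.
The index is φ(145) / ord(96) = 112 / 14 = 8.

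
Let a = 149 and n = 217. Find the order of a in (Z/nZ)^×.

Since 149 ∈ (Z/217Z)^×, its order divides φ(217) = φ(7·31) = (7−1)·(31−1) = 6·30 = 180 = 2^2 · 3^2 · 5.
Divisors of 180: 1, 2, 3, 4, 5, 6, 9, 10, 12, 15, 18, 20, 30, 36, 45, 60, 90, 180.
Evaluate successive powers at the divisors of 180:
149^1 ≡ 149 (mod 217)
149^2 ≡ 67 (mod 217)
149^3 ≡ 1 (mod 217) ✓
Therefore the multiplicative order of 149 modulo 217 is 3.

3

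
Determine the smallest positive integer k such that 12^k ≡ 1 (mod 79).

The order of 12 must divide φ(79) = 79 − 1 = 78 = 2 · 3 · 13.
Divisors of 78: 1, 2, 3, 6, 13, 26, 39, 78.
Evaluate successive powers at the divisors of 78:
12^1 ≡ 12 (mod 79)
12^2 ≡ 65 (mod 79)
12^3 ≡ 69 (mod 79)
12^6 ≡ 21 (mod 79)
12^13 ≡ 78 (mod 79)
12^26 ≡ 1 (mod 79) ✓
The smallest such exponent is 26, so the order of 12 is 26.

26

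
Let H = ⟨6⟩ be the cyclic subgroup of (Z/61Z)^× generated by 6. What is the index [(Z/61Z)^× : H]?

1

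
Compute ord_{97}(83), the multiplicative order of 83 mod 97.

96

ord(83) | φ(97) = 97 − 1 = 96 = 2^5 · 3.
Divisors of 96: 1, 2, 3, 4, 6, 8, 12, 16, 24, 32, 48, 96.
Compute 83^d (mod 97) for the divisors d until we hit 1:
83^1 ≡ 83 (mod 97)
83^2 ≡ 2 (mod 97)
83^3 ≡ 69 (mod 97)
83^4 ≡ 4 (mod 97)
83^6 ≡ 8 (mod 97)
83^8 ≡ 16 (mod 97)
83^12 ≡ 64 (mod 97)
83^16 ≡ 62 (mod 97)
83^24 ≡ 22 (mod 97)
83^32 ≡ 61 (mod 97)
83^48 ≡ 96 (mod 97)
83^96 ≡ 1 (mod 97) ✓
Hence ord(83) = 96.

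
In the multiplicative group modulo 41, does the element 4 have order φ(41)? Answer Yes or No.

φ(41) = 41 − 1 = 40 = 2^3 · 5.
It suffices to check that the order of 4 is not a proper divisor of 40: compute 4^(40/q) for q ∈ {2, 5}.
4^20 ≡ 1 (mod 41)  [q = 2: ≡ 1 ✗]
4^8 ≡ 18 (mod 41)  [q = 5: ≢ 1 ✓]
The check at q = 2 fails, so 4 generates a proper subgroup.

No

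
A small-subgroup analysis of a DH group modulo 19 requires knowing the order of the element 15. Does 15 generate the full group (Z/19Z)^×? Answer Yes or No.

φ(19) = 19 − 1 = 18 = 2 · 3^2.
It suffices to check that the order of 15 is not a proper divisor of 18: compute 15^(18/q) for q ∈ {2, 3}.
15^9 ≡ 18 (mod 19)  [q = 2: ≢ 1 ✓]
15^6 ≡ 11 (mod 19)  [q = 3: ≢ 1 ✓]
All checks pass, so 15 has order 18 and is a primitive root modulo 19.

Yes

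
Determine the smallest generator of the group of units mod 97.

5

φ(97) = 97 − 1 = 96 = 2^5 · 3.
g is a primitive root iff g^(96/q) ≢ 1 (mod 97) for each prime q ∈ {2, 3}.
g = 2: 2^48 ≡ 1 — hits 1, so not a primitive root.
g = 3: 3^48 ≡ 1 — hits 1, so not a primitive root.
g = 4: 4^48 ≡ 1 — hits 1, so not a primitive root.
g = 5: 5^48 ≡ 96; 5^32 ≡ 35 — none is 1, so 5 is a primitive root.
The smallest primitive root modulo 97 is 5.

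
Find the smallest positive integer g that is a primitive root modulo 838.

φ(838) = φ(2)·φ(419) = 1·418 = 418 = 2 · 11 · 19.
Test candidates g = 2, 3, … against the prime factors q ∈ {2, 11, 19} of φ(838): g is a generator iff g^(418/q) ≢ 1 for every such q.
g = 2: gcd(2, 838) = 2 > 1, not a unit — skip.
g = 3: 3^209 ≡ 1 — hits 1, so not a primitive root.
g = 4: gcd(4, 838) = 2 > 1, not a unit — skip.
g = 5: 5^209 ≡ 1 — hits 1, so not a primitive root.
g = 6: gcd(6, 838) = 2 > 1, not a unit — skip.
g = 7: 7^209 ≡ 1 — hits 1, so not a primitive root.
g = 8: gcd(8, 838) = 2 > 1, not a unit — skip.
g = 9: 9^209 ≡ 1 — hits 1, so not a primitive root.
g = 10: gcd(10, 838) = 2 > 1, not a unit — skip.
g = 11: 11^209 ≡ 837; 11^38 ≡ 753; 11^22 ≡ 7 — none is 1, so 11 is a primitive root.
Hence the least primitive root of 838 is 11.

11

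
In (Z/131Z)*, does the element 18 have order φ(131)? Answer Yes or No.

No

φ(131) = 131 − 1 = 130 = 2 · 5 · 13.
Test 18^(130/q) mod 131 for each prime factor q of 130:
18^65 ≡ 130 (mod 131)  [q = 2: ≢ 1 ✓]
18^26 ≡ 1 (mod 131)  [q = 5: ≡ 1 ✗]
18^10 ≡ 52 (mod 131)  [q = 13: ≢ 1 ✓]
18^26 ≡ 1 shows ord(18) | 26, strictly less than φ(131); not a primitive root.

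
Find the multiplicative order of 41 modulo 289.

272

The order of 41 must divide φ(289) = φ(17^2) = 17·(17−1) = 272 = 2^4 · 17.
Divisors of 272: 1, 2, 4, 8, 16, 17, 34, 68, 136, 272.
Test each divisor d:
41^1 ≡ 41
41^2 ≡ 236
41^4 ≡ 208
41^8 ≡ 203
41^16 ≡ 171
41^17 ≡ 75
41^34 ≡ 134
41^68 ≡ 38
41^136 ≡ 288
41^272 ≡ 1
The smallest such exponent is 272, so the order of 41 is 272.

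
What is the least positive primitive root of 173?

2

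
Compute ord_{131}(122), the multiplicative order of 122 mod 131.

130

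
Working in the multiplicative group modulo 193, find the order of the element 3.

Since 3 ∈ (Z/193Z)^×, its order divides φ(193) = 193 − 1 = 192 = 2^6 · 3.
Divisors of 192: 1, 2, 3, 4, 6, 8, 12, 16, 24, 32, 48, 64, 96, 192.
Evaluate successive powers at the divisors of 192:
3^1 ≡ 3 (mod 193)
3^2 ≡ 9 (mod 193)
3^3 ≡ 27 (mod 193)
3^4 ≡ 81 (mod 193)
3^6 ≡ 150 (mod 193)
3^8 ≡ 192 (mod 193)
3^12 ≡ 112 (mod 193)
3^16 ≡ 1 (mod 193) ✓
Hence ord(3) = 16.

16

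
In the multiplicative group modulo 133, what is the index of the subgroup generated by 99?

12

The order of 99 must divide φ(133) = φ(7·19) = (7−1)·(19−1) = 6·18 = 108 = 2^2 · 3^3.
Divisors of 108: 1, 2, 3, 4, 6, 9, 12, 18, 27, 36, 54, 108.
Compute 99^d (mod 133) for the divisors d until we hit 1:
99^1 ≡ 99 (mod 133)
99^2 ≡ 92 (mod 133)
99^3 ≡ 64 (mod 133)
99^4 ≡ 85 (mod 133)
99^6 ≡ 106 (mod 133)
99^9 ≡ 1 (mod 133) ✓
Thus |⟨99⟩| = ord(99) = 9.
[(Z/133Z)^× : ⟨99⟩] = 108/9 = 12.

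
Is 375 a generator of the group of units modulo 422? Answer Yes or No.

φ(422) = φ(2)·φ(211) = 1·210 = 210 = 2 · 3 · 5 · 7.
Test 375^(210/q) mod 422 for each prime factor q of 210:
375^105 ≡ 421 (mod 422)  [q = 2: ≢ 1 ✓]
375^70 ≡ 407 (mod 422)  [q = 3: ≢ 1 ✓]
375^42 ≡ 71 (mod 422)  [q = 5: ≢ 1 ✓]
375^30 ≡ 199 (mod 422)  [q = 7: ≢ 1 ✓]
None equal 1, so ord_422(375) = 210: 375 is a primitive root.

Yes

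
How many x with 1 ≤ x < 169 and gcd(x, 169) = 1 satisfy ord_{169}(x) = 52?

24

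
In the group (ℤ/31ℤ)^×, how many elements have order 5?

4

φ(31) = 31 − 1 = 30 = 2 · 3 · 5.
(Z/31Z)^× is cyclic (|G| = 30); a cyclic group of order m has exactly φ(d) elements of each order d | m, and none otherwise.
5 | 30, and φ(5) = 5 − 1 = 4.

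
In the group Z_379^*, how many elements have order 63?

36

φ(379) = 379 − 1 = 378 = 2 · 3^3 · 7.
(Z/379Z)^× is cyclic (|G| = 378); a cyclic group of order m has exactly φ(d) elements of each order d | m, and none otherwise.
63 = 3^2 · 7 divides 378, and φ(63) = 36.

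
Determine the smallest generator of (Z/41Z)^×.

6

φ(41) = 41 − 1 = 40 = 2^3 · 5.
g is a primitive root iff g^(40/q) ≢ 1 (mod 41) for each prime q ∈ {2, 5}.
g = 2: 2^20 ≡ 1 — hits 1, so not a primitive root.
g = 3: 3^20 ≡ 40; 3^8 ≡ 1 — hits 1, so not a primitive root.
g = 4: 4^20 ≡ 1 — hits 1, so not a primitive root.
g = 5: 5^20 ≡ 1 — hits 1, so not a primitive root.
g = 6: 6^20 ≡ 40; 6^8 ≡ 10 — none is 1, so 6 is a primitive root.
The smallest primitive root modulo 41 is 6.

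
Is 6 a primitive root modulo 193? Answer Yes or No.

φ(193) = 193 − 1 = 192 = 2^6 · 3.
Test 6^(192/q) mod 193 for each prime factor q of 192:
6^96 ≡ 1 (mod 193)  [q = 2: ≡ 1 ✗]
6^64 ≡ 84 (mod 193)  [q = 3: ≢ 1 ✓]
Since 6^96 ≡ 1, the order of 6 divides 96 < 192, so 6 is not a primitive root.

No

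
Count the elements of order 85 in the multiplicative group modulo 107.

φ(107) = 107 − 1 = 106 = 2 · 53.
In a cyclic group of order 106, there are φ(d) elements of order d for each divisor d of 106, and zero for non-divisors.
85 does not divide 106, so no element of (Z/107Z)^× has order 85.

0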